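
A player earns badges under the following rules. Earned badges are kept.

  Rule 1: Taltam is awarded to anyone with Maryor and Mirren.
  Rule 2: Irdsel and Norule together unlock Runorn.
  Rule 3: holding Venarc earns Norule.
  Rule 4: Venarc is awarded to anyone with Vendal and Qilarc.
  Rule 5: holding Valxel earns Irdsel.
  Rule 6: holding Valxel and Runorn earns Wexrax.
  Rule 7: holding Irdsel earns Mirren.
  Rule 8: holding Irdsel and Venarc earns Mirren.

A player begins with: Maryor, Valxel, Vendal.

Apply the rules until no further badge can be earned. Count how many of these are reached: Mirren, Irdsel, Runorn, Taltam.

3

With Valxel, Irdsel is earned (Rule 5).
With Irdsel, Mirren is earned (Rule 7).
With Maryor and Mirren, Taltam is earned (Rule 1).
Mirren: reached.
Irdsel: reached.
Runorn would need Irdsel and Norule (Rule 2), but Norule is never earned.
Taltam: reached.
Reached: Mirren, Irdsel, and Taltam — 3 of the 4.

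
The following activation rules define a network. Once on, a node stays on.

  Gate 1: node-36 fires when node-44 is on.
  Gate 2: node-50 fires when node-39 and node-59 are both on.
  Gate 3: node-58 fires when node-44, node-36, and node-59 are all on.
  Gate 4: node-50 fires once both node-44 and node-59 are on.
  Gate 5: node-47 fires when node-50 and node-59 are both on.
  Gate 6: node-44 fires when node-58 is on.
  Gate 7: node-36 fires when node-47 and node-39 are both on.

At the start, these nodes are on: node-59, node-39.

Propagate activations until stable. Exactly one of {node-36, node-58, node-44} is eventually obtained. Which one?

Gate 2: node-39 and node-59 on → node-50 on.
node-50 and node-59 are on, so node-47 fires (Gate 5).
Gate 7: node-47 and node-39 on → node-36 on.
node-58 would need node-44, node-36, and node-59 (Gate 3), but node-44 never turns on. node-44 would need node-58 (Gate 6), but node-58 never turns on.

node-36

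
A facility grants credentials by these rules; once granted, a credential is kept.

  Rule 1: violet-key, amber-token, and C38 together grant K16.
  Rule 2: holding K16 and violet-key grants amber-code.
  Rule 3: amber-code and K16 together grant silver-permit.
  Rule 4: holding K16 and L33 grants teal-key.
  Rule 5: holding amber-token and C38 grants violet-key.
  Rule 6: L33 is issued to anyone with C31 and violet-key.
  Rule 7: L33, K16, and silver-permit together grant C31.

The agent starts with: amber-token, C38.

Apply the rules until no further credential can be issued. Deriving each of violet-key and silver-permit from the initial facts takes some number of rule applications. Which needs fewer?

violet-key: Holding amber-token and C38 grants violet-key (Rule 5). [1 rule application]
silver-permit: Holding amber-token and C38 grants violet-key (Rule 5). Holding violet-key, amber-token, and C38 grants K16 (Rule 1). Holding K16 and violet-key grants amber-code (Rule 2). Holding amber-code and K16 grants silver-permit (Rule 3). [4 rule applications]
violet-key needs fewer.

violet-key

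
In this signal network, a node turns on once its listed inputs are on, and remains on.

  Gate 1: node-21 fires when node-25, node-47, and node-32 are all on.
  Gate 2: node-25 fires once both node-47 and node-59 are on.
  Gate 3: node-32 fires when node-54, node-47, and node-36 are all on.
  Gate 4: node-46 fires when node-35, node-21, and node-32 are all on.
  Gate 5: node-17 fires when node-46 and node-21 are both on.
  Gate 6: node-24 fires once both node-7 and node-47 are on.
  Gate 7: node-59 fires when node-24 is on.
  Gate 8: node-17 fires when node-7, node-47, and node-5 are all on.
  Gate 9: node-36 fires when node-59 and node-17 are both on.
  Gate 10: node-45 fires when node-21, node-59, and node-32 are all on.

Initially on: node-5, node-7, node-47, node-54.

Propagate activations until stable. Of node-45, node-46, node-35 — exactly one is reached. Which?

Gate 6: node-7 and node-47 on → node-24 on.
Gate 8: node-7, node-47, and node-5 on → node-17 on.
node-24 is on, so node-59 fires (Gate 7).
node-59 and node-17 are on, so node-36 fires (Gate 9).
Gate 2: node-47 and node-59 on → node-25 on.
node-54, node-47, and node-36 are on, so node-32 fires (Gate 3).
node-25, node-47, and node-32 are on, so node-21 fires (Gate 1).
node-21, node-59, and node-32 are on, so node-45 fires (Gate 10).
node-46 would need node-35, node-21, and node-32 (Gate 4), but node-35 never turns on. No rule produces node-35, and it is not given.

node-45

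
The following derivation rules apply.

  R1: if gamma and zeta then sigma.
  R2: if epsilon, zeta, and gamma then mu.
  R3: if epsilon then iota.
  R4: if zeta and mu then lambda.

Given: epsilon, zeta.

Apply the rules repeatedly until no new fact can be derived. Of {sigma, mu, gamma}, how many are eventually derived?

0

sigma would need gamma and zeta (R1), but gamma is never established.
mu would need epsilon, zeta, and gamma (R2), but gamma is never established.
No rule produces gamma, and it is not given.
None of the 3 are reached.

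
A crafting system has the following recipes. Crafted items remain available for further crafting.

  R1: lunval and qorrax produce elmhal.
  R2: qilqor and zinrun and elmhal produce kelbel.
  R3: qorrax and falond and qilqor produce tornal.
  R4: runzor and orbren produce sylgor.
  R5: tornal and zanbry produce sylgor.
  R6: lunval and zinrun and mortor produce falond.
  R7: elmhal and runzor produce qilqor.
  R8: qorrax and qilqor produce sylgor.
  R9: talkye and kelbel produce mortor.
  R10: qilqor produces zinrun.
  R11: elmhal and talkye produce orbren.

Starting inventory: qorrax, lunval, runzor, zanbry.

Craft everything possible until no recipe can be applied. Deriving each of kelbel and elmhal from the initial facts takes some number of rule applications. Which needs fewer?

elmhal: lunval and qorrax → elmhal (R1). [1 rule application]
kelbel: Using R1, lunval and qorrax make elmhal. elmhal and runzor → qilqor (R7). Using R10, qilqor makes zinrun. qilqor and zinrun and elmhal → kelbel (R2). [4 rule applications]
elmhal needs fewer.

elmhal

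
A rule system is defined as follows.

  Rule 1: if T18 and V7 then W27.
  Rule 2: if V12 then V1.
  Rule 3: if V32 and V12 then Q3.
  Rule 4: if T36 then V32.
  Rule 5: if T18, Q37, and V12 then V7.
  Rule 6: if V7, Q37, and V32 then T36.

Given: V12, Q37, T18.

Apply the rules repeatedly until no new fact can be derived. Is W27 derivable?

From T18, Q37, and V12, Rule 5 gives V7.
T18 and V7 hold, so W27 follows (Rule 1).

Yes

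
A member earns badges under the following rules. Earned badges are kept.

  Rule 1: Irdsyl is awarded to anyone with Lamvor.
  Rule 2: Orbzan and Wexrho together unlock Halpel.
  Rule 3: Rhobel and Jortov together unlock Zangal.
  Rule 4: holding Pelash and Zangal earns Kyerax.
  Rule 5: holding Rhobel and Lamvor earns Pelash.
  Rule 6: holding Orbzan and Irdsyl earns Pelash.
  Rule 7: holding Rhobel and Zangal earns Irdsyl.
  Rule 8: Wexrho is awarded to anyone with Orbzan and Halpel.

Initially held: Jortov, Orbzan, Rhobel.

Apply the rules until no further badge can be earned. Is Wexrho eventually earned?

No

Wexrho would need Orbzan and Halpel (Rule 8), but Halpel is never earned.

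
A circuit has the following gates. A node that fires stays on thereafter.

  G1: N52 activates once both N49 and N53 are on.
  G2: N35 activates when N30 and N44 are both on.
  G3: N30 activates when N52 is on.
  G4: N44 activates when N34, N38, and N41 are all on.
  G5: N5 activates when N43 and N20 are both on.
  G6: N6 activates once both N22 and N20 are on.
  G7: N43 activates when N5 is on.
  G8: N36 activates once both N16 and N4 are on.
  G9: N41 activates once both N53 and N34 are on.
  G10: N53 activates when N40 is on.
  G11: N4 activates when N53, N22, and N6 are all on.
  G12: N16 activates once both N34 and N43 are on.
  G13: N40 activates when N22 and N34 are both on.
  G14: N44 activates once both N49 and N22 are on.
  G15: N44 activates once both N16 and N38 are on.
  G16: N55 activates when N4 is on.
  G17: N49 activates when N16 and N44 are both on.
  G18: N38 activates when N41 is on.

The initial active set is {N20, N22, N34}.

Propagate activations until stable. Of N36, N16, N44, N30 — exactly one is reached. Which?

G13: N22 and N34 on → N40 on.
G10: N40 on → N53 on.
N53 and N34 are on, so N41 activates (G9).
N41 is on, so N38 activates (G18).
G4: N34, N38, and N41 on → N44 on.
N16 would need N34 and N43 (G12), but N43 never turns on. N36 would need N16 and N4 (G8), but N16 never turns on. N30 would need N52 (G3), but N52 never turns on.

N44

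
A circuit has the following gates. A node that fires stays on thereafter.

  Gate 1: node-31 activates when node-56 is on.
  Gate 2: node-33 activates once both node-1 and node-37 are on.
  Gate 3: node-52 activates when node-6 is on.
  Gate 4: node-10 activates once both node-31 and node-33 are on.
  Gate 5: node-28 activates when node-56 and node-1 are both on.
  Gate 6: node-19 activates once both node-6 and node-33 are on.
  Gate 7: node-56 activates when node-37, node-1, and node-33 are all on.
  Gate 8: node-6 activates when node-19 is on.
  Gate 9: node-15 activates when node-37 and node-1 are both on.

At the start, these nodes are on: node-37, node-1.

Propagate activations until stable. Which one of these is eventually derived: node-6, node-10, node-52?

Gate 2: node-1 and node-37 on → node-33 on.
node-37, node-1, and node-33 are on, so node-56 activates (Gate 7).
node-56 is on, so node-31 activates (Gate 1).
node-31 and node-33 are on, so node-10 activates (Gate 4).
node-52 would need node-6 (Gate 3), but node-6 never turns on. node-6 would need node-19 (Gate 8), but node-19 never turns on.

node-10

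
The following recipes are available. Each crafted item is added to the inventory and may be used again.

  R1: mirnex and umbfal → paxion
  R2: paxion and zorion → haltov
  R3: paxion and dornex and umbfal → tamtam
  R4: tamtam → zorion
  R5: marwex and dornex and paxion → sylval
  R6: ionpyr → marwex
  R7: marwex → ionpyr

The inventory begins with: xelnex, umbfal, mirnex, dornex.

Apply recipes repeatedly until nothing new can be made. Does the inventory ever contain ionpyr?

ionpyr would need marwex (R7), but marwex is never obtained.

No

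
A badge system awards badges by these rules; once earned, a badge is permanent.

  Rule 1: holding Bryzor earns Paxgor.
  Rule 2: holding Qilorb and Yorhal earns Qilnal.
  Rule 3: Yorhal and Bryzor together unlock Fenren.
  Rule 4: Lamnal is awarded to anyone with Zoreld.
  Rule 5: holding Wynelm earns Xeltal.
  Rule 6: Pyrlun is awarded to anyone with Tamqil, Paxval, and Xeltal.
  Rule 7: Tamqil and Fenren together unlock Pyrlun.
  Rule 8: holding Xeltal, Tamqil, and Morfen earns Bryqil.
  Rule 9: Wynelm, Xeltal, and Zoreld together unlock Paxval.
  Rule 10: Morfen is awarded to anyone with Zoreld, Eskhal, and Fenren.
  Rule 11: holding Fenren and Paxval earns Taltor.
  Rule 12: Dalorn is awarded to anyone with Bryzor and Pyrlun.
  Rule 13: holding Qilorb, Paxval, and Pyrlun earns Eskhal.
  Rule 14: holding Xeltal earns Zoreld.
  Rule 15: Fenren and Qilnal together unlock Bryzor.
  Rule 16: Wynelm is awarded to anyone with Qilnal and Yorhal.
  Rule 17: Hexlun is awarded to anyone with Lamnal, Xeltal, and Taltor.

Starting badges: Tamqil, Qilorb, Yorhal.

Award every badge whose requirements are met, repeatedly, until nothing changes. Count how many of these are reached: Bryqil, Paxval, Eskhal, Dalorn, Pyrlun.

With Qilorb and Yorhal, Qilnal is earned (Rule 2).
With Qilnal and Yorhal, Wynelm is earned (Rule 16).
With Wynelm, Xeltal is earned (Rule 5).
With Xeltal, Zoreld is earned (Rule 14).
With Wynelm, Xeltal, and Zoreld, Paxval is earned (Rule 9).
With Tamqil, Paxval, and Xeltal, Pyrlun is earned (Rule 6).
With Qilorb, Paxval, and Pyrlun, Eskhal is earned (Rule 13).
Bryqil would need Xeltal, Tamqil, and Morfen (Rule 8), but Morfen is never earned.
Paxval: reached.
Eskhal: reached.
Dalorn would need Bryzor and Pyrlun (Rule 12), but Bryzor is never earned.
Pyrlun: reached.
Reached: Paxval, Eskhal, and Pyrlun — 3 of the 5.

3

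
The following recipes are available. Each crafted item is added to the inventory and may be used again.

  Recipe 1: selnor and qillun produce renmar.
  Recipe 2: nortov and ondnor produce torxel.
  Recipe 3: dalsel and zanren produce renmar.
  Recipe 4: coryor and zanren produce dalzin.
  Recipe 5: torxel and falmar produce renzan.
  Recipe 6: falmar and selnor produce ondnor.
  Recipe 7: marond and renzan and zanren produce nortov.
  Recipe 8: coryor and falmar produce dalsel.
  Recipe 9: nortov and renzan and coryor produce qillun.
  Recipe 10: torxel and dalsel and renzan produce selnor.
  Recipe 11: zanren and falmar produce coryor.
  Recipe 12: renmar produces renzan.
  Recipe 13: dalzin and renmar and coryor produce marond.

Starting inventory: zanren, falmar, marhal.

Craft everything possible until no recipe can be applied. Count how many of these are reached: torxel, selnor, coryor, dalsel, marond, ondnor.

3

Using Recipe 11, zanren and falmar make coryor.
Using Recipe 4, coryor and zanren make dalzin.
coryor and falmar → dalsel (Recipe 8).
Using Recipe 3, dalsel and zanren make renmar.
Using Recipe 13, dalzin, renmar, and coryor make marond.
torxel would need nortov and ondnor (Recipe 2), but ondnor is never obtained.
selnor would need torxel, dalsel, and renzan (Recipe 10), but torxel is never obtained.
coryor: reached.
dalsel: reached.
marond: reached.
ondnor would need falmar and selnor (Recipe 6), but selnor is never obtained.
Reached: coryor, dalsel, and marond — 3 of the 6.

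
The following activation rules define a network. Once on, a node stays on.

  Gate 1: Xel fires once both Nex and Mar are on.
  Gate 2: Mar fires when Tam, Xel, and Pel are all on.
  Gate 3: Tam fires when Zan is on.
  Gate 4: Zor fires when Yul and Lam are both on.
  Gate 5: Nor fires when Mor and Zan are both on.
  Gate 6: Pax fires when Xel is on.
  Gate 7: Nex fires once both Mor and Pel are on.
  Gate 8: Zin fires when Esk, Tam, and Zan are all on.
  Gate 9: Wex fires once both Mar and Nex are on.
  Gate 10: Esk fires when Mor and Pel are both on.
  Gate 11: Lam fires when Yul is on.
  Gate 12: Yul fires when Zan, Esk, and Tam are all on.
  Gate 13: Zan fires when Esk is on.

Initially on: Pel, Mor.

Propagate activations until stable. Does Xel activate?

No

Xel would need Nex and Mar (Gate 1), but Mar never turns on.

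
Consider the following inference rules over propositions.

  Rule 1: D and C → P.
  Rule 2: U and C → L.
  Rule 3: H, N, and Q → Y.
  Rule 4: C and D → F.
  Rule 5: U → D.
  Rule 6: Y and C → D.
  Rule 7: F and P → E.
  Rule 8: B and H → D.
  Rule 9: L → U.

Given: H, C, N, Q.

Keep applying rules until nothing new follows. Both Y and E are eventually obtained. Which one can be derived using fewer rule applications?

Y: H, N, and Q hold, so Y follows (Rule 3). [1 rule application]
E: H, N, and Q hold, so Y follows (Rule 3). From Y and C, Rule 6 gives D. From C and D, Rule 4 gives F. D and C hold, so P follows (Rule 1). From F and P, Rule 7 gives E. [5 rule applications]
Y needs fewer.

Y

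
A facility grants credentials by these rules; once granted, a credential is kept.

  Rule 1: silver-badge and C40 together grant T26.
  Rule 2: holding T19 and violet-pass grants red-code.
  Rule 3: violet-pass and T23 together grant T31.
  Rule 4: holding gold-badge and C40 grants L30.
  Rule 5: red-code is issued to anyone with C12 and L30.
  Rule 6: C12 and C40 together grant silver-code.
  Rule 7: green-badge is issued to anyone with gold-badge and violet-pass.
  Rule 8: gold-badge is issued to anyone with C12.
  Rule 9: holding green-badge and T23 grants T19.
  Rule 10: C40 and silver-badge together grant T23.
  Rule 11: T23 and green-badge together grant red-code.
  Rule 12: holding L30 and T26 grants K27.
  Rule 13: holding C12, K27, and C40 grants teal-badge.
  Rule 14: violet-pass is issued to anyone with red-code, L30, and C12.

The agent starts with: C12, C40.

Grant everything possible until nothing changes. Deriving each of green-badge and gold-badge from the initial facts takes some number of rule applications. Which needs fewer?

gold-badge

gold-badge: Holding C12 grants gold-badge (Rule 8). [1 rule application]
green-badge: Holding C12 grants gold-badge (Rule 8). Holding gold-badge and C40 grants L30 (Rule 4). Holding C12 and L30 grants red-code (Rule 5). Holding red-code, L30, and C12 grants violet-pass (Rule 14). Holding gold-badge and violet-pass grants green-badge (Rule 7). [5 rule applications]
gold-badge needs fewer.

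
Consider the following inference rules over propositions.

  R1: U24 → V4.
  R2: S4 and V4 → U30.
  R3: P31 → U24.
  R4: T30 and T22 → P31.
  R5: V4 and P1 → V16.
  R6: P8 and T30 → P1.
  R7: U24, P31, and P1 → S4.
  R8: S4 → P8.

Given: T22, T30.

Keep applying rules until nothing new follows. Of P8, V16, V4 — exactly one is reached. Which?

V4

From T30 and T22, R4 gives P31.
P31 holds, so U24 follows (R3).
From U24, R1 gives V4.
V16 would need V4 and P1 (R5), but P1 is never established. P8 would need S4 (R8), but S4 is never established.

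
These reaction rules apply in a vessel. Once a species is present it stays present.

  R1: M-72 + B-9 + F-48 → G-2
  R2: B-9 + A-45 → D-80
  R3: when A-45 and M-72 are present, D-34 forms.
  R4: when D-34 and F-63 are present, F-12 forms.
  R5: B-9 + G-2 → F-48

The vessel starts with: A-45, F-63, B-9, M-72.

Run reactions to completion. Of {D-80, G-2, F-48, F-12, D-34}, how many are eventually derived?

3

B-9 and A-45 present → D-80 forms (R2).
A-45 and M-72 present → D-34 forms (R3).
D-34 and F-63 present → F-12 forms (R4).
D-80: reached.
G-2 would need M-72, B-9, and F-48 (R1), but F-48 never forms.
F-48 would need B-9 and G-2 (R5), but G-2 never forms.
F-12: reached.
D-34: reached.
Reached: D-80, F-12, and D-34 — 3 of the 5.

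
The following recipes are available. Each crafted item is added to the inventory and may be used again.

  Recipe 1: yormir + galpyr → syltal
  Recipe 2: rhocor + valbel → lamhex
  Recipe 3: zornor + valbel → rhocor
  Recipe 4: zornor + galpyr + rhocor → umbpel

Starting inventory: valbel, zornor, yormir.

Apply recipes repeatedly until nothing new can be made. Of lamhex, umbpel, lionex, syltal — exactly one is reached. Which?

Using Recipe 3, zornor and valbel make rhocor.
Using Recipe 2, rhocor and valbel make lamhex.
umbpel would need zornor, galpyr, and rhocor (Recipe 4), but galpyr is never obtained. No rule produces lionex, and it is not given. syltal would need yormir and galpyr (Recipe 1), but galpyr is never obtained.

lamhex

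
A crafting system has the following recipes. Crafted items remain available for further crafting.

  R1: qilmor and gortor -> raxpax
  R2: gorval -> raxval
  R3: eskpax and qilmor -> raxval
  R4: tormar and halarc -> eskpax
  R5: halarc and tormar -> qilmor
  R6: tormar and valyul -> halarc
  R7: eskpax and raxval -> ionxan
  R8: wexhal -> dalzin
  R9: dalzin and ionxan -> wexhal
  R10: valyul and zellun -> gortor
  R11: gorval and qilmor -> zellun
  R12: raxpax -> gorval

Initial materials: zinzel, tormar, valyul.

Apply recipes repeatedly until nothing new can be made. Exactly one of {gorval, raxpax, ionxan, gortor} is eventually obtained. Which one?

tormar and valyul -> halarc (R6).
Using R5, halarc and tormar make qilmor.
Using R4, tormar and halarc make eskpax.
eskpax and qilmor -> raxval (R3).
Using R7, eskpax and raxval make ionxan.
gorval would need raxpax (R12), but raxpax is never obtained. raxpax would need qilmor and gortor (R1), but gortor is never obtained. gortor would need valyul and zellun (R10), but zellun is never obtained.

ionxan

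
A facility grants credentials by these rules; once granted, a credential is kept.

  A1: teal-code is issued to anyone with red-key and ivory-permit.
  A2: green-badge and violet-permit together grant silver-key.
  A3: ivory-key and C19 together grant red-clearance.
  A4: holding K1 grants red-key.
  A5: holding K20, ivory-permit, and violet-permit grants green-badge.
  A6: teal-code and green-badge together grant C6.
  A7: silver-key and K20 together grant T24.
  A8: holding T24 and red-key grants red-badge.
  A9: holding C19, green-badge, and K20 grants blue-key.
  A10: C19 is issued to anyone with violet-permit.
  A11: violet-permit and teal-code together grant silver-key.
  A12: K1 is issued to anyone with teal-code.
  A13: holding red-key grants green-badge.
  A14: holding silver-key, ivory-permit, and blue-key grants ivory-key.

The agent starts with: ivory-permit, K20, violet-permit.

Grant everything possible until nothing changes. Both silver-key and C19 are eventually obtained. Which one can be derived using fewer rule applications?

C19

C19: Holding violet-permit grants C19 (A10). [1 rule application]
silver-key: Holding K20, ivory-permit, and violet-permit grants green-badge (A5). Holding green-badge and violet-permit grants silver-key (A2). [2 rule applications]
C19 needs fewer.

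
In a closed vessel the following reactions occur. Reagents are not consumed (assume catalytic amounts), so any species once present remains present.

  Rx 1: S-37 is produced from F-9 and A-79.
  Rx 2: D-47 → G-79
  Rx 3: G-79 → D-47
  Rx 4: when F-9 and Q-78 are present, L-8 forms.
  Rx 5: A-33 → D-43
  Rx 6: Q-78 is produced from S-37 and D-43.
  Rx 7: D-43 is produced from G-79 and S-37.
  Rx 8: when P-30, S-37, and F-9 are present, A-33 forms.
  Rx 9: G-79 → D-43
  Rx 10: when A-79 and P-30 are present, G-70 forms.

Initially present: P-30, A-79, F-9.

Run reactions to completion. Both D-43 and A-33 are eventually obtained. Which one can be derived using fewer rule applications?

A-33: F-9 and A-79 present → S-37 forms (Rx 1). P-30, S-37, and F-9 present → A-33 forms (Rx 8). [2 rule applications]
D-43: F-9 and A-79 present → S-37 forms (Rx 1). P-30, S-37, and F-9 present → A-33 forms (Rx 8). A-33 present → D-43 forms (Rx 5). [3 rule applications]
A-33 needs fewer.

A-33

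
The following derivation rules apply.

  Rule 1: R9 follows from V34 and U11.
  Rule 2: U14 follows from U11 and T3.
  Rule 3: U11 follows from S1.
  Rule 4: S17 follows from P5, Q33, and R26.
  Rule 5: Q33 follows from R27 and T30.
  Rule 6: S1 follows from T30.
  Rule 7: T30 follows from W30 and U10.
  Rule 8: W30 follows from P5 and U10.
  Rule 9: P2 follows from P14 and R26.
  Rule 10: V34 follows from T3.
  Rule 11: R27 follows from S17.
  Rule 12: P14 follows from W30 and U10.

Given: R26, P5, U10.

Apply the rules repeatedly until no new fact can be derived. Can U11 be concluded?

Yes

P5 and U10 hold, so W30 follows (Rule 8).
W30 and U10 hold, so T30 follows (Rule 7).
From T30, Rule 6 gives S1.
From S1, Rule 3 gives U11.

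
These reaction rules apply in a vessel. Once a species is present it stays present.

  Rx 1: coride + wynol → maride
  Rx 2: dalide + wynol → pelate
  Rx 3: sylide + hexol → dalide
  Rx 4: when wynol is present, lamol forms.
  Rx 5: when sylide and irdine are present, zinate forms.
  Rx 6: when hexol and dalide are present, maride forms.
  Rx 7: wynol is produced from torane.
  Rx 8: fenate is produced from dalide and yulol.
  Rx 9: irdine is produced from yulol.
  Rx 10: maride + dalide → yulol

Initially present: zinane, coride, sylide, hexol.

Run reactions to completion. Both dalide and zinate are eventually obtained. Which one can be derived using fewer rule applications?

dalide

dalide: sylide and hexol present → dalide forms (Rx 3). [1 rule application]
zinate: sylide and hexol present → dalide forms (Rx 3). hexol and dalide present → maride forms (Rx 6). maride and dalide present → yulol forms (Rx 10). yulol present → irdine forms (Rx 9). sylide and irdine present → zinate forms (Rx 5). [5 rule applications]
dalide needs fewer.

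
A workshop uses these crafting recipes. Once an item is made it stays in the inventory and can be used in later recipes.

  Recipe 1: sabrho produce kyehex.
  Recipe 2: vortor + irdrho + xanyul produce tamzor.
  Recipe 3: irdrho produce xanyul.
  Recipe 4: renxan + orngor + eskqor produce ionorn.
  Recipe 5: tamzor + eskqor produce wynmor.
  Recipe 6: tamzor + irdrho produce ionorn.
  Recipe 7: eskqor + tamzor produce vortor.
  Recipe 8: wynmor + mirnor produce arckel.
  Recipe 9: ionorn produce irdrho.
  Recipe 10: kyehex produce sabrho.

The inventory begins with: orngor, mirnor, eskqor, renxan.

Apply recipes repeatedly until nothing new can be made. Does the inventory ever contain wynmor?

No

wynmor would need tamzor and eskqor (Recipe 5), but tamzor is never obtained.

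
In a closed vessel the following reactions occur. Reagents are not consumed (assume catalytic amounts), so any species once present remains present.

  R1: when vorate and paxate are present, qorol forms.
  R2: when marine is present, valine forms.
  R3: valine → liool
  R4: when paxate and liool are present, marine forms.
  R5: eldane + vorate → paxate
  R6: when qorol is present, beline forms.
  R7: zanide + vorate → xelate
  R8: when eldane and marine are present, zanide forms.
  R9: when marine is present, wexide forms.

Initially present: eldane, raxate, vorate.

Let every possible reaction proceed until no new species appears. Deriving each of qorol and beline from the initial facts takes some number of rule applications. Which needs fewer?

qorol: eldane and vorate present → paxate forms (R5). vorate and paxate present → qorol forms (R1). [2 rule applications]
beline: eldane and vorate present → paxate forms (R5). vorate and paxate present → qorol forms (R1). qorol present → beline forms (R6). [3 rule applications]
qorol needs fewer.

qorol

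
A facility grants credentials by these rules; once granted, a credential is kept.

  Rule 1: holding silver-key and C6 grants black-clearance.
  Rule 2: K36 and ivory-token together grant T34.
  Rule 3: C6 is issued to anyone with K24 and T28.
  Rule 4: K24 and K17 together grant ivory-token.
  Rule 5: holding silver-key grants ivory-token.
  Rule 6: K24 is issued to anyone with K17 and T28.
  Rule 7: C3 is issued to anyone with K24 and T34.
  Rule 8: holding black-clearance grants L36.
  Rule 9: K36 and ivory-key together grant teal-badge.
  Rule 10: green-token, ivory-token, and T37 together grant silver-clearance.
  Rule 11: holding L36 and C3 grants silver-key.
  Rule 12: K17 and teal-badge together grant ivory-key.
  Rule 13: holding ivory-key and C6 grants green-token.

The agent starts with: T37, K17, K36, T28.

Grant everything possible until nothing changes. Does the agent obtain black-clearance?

black-clearance would need silver-key and C6 (Rule 1), but silver-key is never granted.

No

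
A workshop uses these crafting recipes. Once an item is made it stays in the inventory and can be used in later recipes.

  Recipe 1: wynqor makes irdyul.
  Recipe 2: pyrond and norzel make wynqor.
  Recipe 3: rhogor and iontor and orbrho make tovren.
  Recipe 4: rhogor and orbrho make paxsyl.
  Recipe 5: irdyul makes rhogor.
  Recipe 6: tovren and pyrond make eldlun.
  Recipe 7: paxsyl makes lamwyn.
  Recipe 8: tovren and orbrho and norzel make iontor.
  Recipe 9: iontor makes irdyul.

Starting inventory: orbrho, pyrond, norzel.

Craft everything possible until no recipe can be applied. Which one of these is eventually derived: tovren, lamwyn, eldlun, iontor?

Using Recipe 2, pyrond and norzel make wynqor.
wynqor → irdyul (Recipe 1).
irdyul → rhogor (Recipe 5).
rhogor and orbrho → paxsyl (Recipe 4).
Using Recipe 7, paxsyl makes lamwyn.
tovren would need rhogor, iontor, and orbrho (Recipe 3), but iontor is never obtained. eldlun would need tovren and pyrond (Recipe 6), but tovren is never obtained. iontor would need tovren, orbrho, and norzel (Recipe 8), but tovren is never obtained.

lamwyn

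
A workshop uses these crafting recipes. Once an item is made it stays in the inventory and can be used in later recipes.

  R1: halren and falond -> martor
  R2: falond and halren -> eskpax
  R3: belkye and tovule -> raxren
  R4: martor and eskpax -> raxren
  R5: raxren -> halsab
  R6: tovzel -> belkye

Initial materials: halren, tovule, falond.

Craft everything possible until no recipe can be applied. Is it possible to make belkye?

No

belkye would need tovzel (R6), but tovzel is never obtained.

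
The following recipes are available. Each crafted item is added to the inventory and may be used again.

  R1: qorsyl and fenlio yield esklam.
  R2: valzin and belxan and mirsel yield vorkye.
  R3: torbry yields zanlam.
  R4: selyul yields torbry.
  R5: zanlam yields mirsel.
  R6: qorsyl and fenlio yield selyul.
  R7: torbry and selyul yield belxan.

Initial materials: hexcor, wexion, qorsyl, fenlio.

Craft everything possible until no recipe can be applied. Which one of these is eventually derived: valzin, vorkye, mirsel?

Using R6, qorsyl and fenlio make selyul.
Using R4, selyul makes torbry.
torbry → zanlam (R3).
zanlam → mirsel (R5).
No rule produces valzin, and it is not given. vorkye would need valzin, belxan, and mirsel (R2), but valzin is never obtained.

mirsel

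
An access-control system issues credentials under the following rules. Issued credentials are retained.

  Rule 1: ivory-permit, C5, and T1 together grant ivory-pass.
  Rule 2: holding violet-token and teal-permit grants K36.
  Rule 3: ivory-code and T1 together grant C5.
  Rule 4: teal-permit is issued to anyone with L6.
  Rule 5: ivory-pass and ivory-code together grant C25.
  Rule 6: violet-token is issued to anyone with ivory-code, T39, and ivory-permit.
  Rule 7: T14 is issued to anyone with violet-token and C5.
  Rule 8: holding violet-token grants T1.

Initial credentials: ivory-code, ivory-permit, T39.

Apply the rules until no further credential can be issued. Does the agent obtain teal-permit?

No

teal-permit would need L6 (Rule 4), but L6 is never granted.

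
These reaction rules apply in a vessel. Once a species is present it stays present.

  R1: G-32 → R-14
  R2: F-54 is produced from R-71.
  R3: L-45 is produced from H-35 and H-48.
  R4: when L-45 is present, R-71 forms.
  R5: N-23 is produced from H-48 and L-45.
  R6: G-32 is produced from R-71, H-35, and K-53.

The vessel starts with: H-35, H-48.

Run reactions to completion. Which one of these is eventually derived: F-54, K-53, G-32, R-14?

F-54

H-35 and H-48 present → L-45 forms (R3).
L-45 present → R-71 forms (R4).
R-71 present → F-54 forms (R2).
R-14 would need G-32 (R1), but G-32 never forms. No rule produces K-53, and it is not given. G-32 would need R-71, H-35, and K-53 (R6), but K-53 never forms.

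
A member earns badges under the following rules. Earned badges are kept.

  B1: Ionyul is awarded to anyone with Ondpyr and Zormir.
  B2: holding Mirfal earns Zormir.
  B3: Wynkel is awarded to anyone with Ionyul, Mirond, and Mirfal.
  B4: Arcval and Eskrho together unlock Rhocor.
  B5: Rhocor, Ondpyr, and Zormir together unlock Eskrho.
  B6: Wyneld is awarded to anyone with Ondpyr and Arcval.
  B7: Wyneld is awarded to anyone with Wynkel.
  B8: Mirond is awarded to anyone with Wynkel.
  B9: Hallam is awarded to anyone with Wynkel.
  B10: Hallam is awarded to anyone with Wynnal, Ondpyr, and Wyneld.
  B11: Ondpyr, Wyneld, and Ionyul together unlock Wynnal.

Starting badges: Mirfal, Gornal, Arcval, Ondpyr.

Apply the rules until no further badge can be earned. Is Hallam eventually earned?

With Ondpyr and Arcval, Wyneld is earned (B6).
With Mirfal, Zormir is earned (B2).
With Ondpyr and Zormir, Ionyul is earned (B1).
With Ondpyr, Wyneld, and Ionyul, Wynnal is earned (B11).
With Wynnal, Ondpyr, and Wyneld, Hallam is earned (B10).

Yes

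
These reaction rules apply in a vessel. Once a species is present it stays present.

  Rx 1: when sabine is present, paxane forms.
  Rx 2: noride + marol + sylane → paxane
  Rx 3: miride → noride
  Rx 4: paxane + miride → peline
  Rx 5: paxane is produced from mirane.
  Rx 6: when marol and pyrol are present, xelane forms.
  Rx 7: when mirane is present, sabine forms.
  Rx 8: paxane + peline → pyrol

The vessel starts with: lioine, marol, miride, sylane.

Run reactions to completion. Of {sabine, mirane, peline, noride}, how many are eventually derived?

miride present → noride forms (Rx 3).
noride, marol, and sylane present → paxane forms (Rx 2).
paxane and miride present → peline forms (Rx 4).
sabine would need mirane (Rx 7), but mirane never forms.
No rule produces mirane, and it is not given.
peline: reached.
noride: reached.
Reached: peline and noride — 2 of the 4.

2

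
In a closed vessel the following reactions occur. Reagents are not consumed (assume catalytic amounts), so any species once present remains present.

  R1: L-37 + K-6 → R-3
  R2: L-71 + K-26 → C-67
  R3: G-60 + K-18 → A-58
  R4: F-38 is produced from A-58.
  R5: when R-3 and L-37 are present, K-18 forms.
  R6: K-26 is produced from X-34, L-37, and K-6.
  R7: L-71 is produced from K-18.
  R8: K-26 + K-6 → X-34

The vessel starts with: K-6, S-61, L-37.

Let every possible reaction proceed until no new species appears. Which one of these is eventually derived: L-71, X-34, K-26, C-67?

L-37 and K-6 present → R-3 forms (R1).
R-3 and L-37 present → K-18 forms (R5).
K-18 present → L-71 forms (R7).
C-67 would need L-71 and K-26 (R2), but K-26 never forms. K-26 would need X-34, L-37, and K-6 (R6), but X-34 never forms. X-34 would need K-26 and K-6 (R8), but K-26 never forms.

L-71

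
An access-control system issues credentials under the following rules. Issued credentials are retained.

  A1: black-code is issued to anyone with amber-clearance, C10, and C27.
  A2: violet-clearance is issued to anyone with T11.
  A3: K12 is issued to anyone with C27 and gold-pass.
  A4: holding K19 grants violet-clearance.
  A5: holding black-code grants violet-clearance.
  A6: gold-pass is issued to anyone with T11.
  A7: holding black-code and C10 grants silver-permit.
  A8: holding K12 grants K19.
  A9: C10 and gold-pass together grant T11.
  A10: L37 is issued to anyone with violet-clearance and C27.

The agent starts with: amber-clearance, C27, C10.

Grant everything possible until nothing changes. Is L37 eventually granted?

Yes

Holding amber-clearance, C10, and C27 grants black-code (A1).
Holding black-code grants violet-clearance (A5).
Holding violet-clearance and C27 grants L37 (A10).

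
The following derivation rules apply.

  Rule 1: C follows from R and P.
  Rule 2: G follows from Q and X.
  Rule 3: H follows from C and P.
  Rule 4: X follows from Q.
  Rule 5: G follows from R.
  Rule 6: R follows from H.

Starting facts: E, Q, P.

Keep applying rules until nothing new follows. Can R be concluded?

No

R would need H (Rule 6), but H is never established.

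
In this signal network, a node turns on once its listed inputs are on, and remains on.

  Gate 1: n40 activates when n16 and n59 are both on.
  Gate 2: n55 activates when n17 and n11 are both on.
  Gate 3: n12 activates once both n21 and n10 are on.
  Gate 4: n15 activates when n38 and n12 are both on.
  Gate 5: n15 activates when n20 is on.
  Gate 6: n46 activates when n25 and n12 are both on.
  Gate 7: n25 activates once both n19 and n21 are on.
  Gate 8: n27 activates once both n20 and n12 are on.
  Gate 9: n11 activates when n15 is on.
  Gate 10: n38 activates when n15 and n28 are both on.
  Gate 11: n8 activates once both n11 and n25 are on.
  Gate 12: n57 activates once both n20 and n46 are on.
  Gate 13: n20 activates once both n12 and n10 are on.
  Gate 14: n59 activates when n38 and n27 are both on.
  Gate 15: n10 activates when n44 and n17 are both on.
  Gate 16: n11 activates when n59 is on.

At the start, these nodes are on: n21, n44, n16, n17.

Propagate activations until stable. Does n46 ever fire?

n46 would need n25 and n12 (Gate 6), but n25 never turns on.

No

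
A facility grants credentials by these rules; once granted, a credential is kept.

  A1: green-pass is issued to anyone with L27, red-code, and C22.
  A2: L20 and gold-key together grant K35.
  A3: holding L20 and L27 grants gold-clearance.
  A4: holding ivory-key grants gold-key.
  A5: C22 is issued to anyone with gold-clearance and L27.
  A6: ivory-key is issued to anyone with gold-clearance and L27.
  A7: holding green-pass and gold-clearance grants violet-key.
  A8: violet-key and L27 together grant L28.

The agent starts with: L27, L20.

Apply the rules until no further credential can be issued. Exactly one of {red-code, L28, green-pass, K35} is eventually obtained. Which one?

K35

Holding L20 and L27 grants gold-clearance (A3).
Holding gold-clearance and L27 grants ivory-key (A6).
Holding ivory-key grants gold-key (A4).
Holding L20 and gold-key grants K35 (A2).
L28 would need violet-key and L27 (A8), but violet-key is never granted. green-pass would need L27, red-code, and C22 (A1), but red-code is never granted. No rule produces red-code, and it is not given.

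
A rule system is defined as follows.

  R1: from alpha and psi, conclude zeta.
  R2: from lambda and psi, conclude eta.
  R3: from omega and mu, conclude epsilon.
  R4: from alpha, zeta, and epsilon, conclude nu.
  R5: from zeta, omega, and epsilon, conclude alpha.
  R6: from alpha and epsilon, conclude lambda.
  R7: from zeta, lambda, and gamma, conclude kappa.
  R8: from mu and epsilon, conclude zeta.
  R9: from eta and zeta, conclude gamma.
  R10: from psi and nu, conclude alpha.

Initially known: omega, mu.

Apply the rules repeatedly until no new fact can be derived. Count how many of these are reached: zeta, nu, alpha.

From omega and mu, R3 gives epsilon.
mu and epsilon hold, so zeta follows (R8).
zeta, omega, and epsilon hold, so alpha follows (R5).
alpha, zeta, and epsilon hold, so nu follows (R4).
zeta: reached.
nu: reached.
alpha: reached.
All 3 are reached.

3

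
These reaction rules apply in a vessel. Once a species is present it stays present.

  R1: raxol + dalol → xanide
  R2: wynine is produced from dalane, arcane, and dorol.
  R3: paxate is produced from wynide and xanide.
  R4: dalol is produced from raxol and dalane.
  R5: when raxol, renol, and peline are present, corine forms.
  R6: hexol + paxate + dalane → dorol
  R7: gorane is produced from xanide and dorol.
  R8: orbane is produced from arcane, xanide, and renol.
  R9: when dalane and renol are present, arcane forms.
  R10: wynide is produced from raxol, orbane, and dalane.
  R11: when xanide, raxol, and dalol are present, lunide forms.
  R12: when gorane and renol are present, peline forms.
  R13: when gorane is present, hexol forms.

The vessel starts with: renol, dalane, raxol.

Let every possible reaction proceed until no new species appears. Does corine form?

No

corine would need raxol, renol, and peline (R5), but peline never forms.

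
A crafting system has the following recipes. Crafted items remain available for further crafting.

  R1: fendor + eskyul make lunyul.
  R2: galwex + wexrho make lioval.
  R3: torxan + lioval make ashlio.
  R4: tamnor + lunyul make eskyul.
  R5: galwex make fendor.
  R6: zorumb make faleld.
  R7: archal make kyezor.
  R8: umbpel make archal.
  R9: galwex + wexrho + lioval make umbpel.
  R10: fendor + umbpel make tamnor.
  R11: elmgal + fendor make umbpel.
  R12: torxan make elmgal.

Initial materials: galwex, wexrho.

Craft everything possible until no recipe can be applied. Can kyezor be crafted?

galwex + wexrho → lioval (R2).
Using R9, galwex, wexrho, and lioval make umbpel.
umbpel → archal (R8).
Using R7, archal makes kyezor.

Yes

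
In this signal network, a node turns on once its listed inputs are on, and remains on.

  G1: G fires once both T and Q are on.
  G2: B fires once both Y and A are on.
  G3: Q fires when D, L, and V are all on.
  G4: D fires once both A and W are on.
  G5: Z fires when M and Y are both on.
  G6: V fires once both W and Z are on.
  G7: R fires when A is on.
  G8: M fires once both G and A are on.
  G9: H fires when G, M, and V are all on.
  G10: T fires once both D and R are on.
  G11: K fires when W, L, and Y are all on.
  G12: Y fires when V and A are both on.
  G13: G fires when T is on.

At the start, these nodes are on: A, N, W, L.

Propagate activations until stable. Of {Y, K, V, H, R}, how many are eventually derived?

A is on, so R fires (G7).
Y would need V and A (G12), but V never turns on.
K would need W, L, and Y (G11), but Y never turns on.
V would need W and Z (G6), but Z never turns on.
H would need G, M, and V (G9), but V never turns on.
R: reached.
Reached: R — 1 of the 5.

1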